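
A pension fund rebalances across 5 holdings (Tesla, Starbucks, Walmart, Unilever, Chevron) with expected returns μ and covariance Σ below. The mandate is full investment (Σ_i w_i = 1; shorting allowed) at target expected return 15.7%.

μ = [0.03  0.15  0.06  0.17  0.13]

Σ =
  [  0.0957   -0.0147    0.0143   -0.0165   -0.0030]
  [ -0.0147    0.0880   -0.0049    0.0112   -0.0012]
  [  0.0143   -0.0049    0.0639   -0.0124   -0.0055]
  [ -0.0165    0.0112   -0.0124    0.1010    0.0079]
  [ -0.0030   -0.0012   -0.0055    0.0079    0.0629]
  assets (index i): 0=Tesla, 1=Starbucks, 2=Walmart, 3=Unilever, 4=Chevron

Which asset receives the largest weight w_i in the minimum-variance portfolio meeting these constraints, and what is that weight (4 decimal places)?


u=Σ⁻¹μ = [0.7123  1.7234  1.4028  1.6201  2.0528]
v=Σ⁻¹𝟙 = [12.3290  13.1932  17.5432  11.2876  16.8543]
a=μᵀu=0.906330  b=𝟙ᵀu=7.511389  c=𝟙ᵀv=71.207209  D=ac−b²=8.116229
λ₁=(c·0.157−b)/D = (71.207209·0.157−7.511389)/8.116229 = 0.451952
λ₂=(a−b·0.157)/D = (0.906330−7.511389·0.157)/8.116229 = -0.033631
w* = 0.451952·u + -0.033631·v:
  w_0 = 0.451952·0.7123 + -0.033631·12.3290 = -0.0927  (Tesla)
  w_1 = 0.451952·1.7234 + -0.033631·13.1932 = 0.3352  (Starbucks)
  w_2 = 0.451952·1.4028 + -0.033631·17.5432 = 0.0440  (Walmart)
  w_3 = 0.451952·1.6201 + -0.033631·11.2876 = 0.3526  (Unilever)
  w_4 = 0.451952·2.0528 + -0.033631·16.8543 = 0.3609  (Chevron)
Σw_i=1.0000  μᵀw=0.1570
σ²=wᵀΣw=λ₁·μ_p+λ₂ = 0.451952·0.157 + -0.033631 = 0.037325 ≈ 0.0373

Chevron (0.3609)


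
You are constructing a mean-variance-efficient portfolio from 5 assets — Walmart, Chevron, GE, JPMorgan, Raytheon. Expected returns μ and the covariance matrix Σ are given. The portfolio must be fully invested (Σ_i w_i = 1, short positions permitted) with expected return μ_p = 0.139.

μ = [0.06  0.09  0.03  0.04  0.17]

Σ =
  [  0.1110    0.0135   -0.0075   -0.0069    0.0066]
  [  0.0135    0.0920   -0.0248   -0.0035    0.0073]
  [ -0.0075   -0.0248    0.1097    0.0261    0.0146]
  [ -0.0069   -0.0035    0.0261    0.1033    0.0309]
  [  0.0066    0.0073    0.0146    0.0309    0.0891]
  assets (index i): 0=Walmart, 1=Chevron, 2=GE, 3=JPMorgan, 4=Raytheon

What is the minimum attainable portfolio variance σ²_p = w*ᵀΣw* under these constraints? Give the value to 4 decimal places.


x=Σ⁻¹μ = [0.3361  0.8550  0.2896  -0.1815  1.8285]
y=Σ⁻¹𝟙 = [8.2679  12.1807  10.1569  6.3615  5.7424]
a=μᵀx=0.409392  b=𝟙ᵀx=3.127714  c=𝟙ᵀy=42.709392  D=ac−b²=7.702271
λ₁=(c·0.139−b)/D = (42.709392·0.139−3.127714)/7.702271 = 0.364684
λ₂=(a−b·0.139)/D = (0.409392−3.127714·0.139)/7.702271 = -0.003293
w* = 0.364684·x + -0.003293·y:
  w_0 = 0.364684·0.3361 + -0.003293·8.2679 = 0.0954  (Walmart)
  w_1 = 0.364684·0.8550 + -0.003293·12.1807 = 0.2717  (Chevron)
  w_2 = 0.364684·0.2896 + -0.003293·10.1569 = 0.0722  (GE)
  w_3 = 0.364684·-0.1815 + -0.003293·6.3615 = -0.0871  (JPMorgan)
  w_4 = 0.364684·1.8285 + -0.003293·5.7424 = 0.6479  (Raytheon)
Σw_i=1.0000  μᵀw=0.1390
σ²=wᵀΣw=λ₁·μ_p+λ₂ = 0.364684·0.139 + -0.003293 = 0.047398 ≈ 0.0474

0.0474


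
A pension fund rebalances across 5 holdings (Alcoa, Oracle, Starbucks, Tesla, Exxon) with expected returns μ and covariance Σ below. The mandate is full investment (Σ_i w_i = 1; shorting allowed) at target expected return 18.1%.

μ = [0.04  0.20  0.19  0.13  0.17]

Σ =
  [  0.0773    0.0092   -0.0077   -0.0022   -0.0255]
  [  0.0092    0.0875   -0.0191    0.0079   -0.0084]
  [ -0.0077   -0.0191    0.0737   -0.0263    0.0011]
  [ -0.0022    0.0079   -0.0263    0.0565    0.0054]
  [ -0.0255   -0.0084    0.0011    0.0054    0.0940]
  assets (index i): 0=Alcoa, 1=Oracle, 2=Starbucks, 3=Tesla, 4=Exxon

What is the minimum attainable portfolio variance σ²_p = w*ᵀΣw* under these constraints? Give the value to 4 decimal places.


p=Σ⁻¹μ = [1.4831  3.0529  4.9238  4.0139  2.1954]
q=Σ⁻¹𝟙 = [20.0198  14.6420  29.4570  28.6727  15.3858]
a=μᵀp=2.500450  b=𝟙ᵀp=15.669053  c=𝟙ᵀq=108.177264  D=ac−b²=24.972607
λ₁=(c·0.181−b)/D = (108.177264·0.181−15.669053)/24.972607 = 0.156613
λ₂=(a−b·0.181)/D = (2.500450−15.669053·0.181)/24.972607 = -0.013441
w* = 0.156613·p + -0.013441·q:
  w_0 = 0.156613·1.4831 + -0.013441·20.0198 = -0.0368  (Alcoa)
  w_1 = 0.156613·3.0529 + -0.013441·14.6420 = 0.2813  (Oracle)
  w_2 = 0.156613·4.9238 + -0.013441·29.4570 = 0.3752  (Starbucks)
  w_3 = 0.156613·4.0139 + -0.013441·28.6727 = 0.2432  (Tesla)
  w_4 = 0.156613·2.1954 + -0.013441·15.3858 = 0.1370  (Exxon)
Σw_i=1.0000  μᵀw=0.1810
σ²=wᵀΣw=λ₁·μ_p+λ₂ = 0.156613·0.181 + -0.013441 = 0.014906 ≈ 0.0149

0.0149


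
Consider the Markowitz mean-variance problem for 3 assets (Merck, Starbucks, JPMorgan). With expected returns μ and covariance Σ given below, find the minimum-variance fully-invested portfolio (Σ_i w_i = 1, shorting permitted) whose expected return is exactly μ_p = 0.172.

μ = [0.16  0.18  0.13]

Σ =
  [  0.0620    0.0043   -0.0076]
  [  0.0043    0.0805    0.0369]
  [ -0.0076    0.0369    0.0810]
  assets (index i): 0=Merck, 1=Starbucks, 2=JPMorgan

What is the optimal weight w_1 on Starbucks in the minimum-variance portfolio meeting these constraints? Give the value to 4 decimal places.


0.5497

p=Σ⁻¹μ = [2.6098  1.5783  1.1308]
q=Σ⁻¹𝟙 = [17.0278  6.4731  10.9945]
a=μᵀp=0.848663  b=𝟙ᵀp=5.318889  c=𝟙ᵀq=34.495391  D=ac−b²=0.984381
λ₁=(c·0.172−b)/D = (34.495391·0.172−5.318889)/0.984381 = 0.624065
λ₂=(a−b·0.172)/D = (0.848663−5.318889·0.172)/0.984381 = -0.067236
w* = 0.624065·p + -0.067236·q:
  w_0 = 0.624065·2.6098 + -0.067236·17.0278 = 0.4838  (Merck)
  w_1 = 0.624065·1.5783 + -0.067236·6.4731 = 0.5497  (Starbucks)
  w_2 = 0.624065·1.1308 + -0.067236·10.9945 = -0.0335  (JPMorgan)
Σw_i=1.0000  μᵀw=0.1720
σ²=wᵀΣw=λ₁·μ_p+λ₂ = 0.624065·0.172 + -0.067236 = 0.040103 ≈ 0.0401


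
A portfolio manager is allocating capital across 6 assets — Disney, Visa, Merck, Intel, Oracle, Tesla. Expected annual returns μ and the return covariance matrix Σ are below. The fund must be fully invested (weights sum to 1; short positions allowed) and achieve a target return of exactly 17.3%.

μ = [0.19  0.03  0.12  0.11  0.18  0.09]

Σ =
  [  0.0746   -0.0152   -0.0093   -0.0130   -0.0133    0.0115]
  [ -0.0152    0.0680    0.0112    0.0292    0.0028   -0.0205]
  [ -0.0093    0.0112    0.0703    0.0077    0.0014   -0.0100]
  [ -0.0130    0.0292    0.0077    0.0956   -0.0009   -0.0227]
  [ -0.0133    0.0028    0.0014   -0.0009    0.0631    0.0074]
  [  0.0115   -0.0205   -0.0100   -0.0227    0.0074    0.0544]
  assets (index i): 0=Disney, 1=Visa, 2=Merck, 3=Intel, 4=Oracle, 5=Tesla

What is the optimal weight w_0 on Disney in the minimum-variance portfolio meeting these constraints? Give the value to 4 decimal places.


0.3627

x=Σ⁻¹μ = [3.5454  0.5318  2.0836  1.7530  3.3482  1.7644]
y=Σ⁻¹𝟙 = [20.0584  18.6055  16.0758  12.8440  15.8740  27.3086]
a=μᵀx=1.893903  b=𝟙ᵀx=13.026291  c=𝟙ᵀy=110.766309  D=ac−b²=40.096436
λ₁=(c·0.173−b)/D = (110.766309·0.173−13.026291)/40.096436 = 0.153038
λ₂=(a−b·0.173)/D = (1.893903−13.026291·0.173)/40.096436 = -0.008969
w* = 0.153038·x + -0.008969·y:
  w_0 = 0.153038·3.5454 + -0.008969·20.0584 = 0.3627  (Disney)
  w_1 = 0.153038·0.5318 + -0.008969·18.6055 = -0.0855  (Visa)
  w_2 = 0.153038·2.0836 + -0.008969·16.0758 = 0.1747  (Merck)
  w_3 = 0.153038·1.7530 + -0.008969·12.8440 = 0.1531  (Intel)
  w_4 = 0.153038·3.3482 + -0.008969·15.8740 = 0.3700  (Oracle)
  w_5 = 0.153038·1.7644 + -0.008969·27.3086 = 0.0251  (Tesla)
Σw_i=1.0000  μᵀw=0.1730
σ²=wᵀΣw=λ₁·μ_p+λ₂ = 0.153038·0.173 + -0.008969 = 0.017506 ≈ 0.0175


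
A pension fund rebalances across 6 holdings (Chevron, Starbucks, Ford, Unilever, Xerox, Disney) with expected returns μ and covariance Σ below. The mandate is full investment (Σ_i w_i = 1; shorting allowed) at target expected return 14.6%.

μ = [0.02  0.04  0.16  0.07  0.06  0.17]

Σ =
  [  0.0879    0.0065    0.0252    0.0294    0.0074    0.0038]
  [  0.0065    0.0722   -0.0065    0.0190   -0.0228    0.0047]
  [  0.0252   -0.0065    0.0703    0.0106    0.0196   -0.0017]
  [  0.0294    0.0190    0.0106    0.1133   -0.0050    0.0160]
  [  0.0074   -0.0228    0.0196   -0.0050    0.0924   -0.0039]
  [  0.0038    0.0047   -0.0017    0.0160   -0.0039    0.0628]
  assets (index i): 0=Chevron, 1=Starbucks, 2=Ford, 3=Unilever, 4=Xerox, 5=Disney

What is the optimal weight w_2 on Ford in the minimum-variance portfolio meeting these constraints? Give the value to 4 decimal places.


0.3830

x=Σ⁻¹μ = [-0.7434  0.8057  2.5370  0.0682  0.4903  2.7734]
y=Σ⁻¹𝟙 = [4.5981  16.9687  10.4899  2.2836  13.1685  14.8953]
a=μᵀx=0.928958  b=𝟙ᵀx=5.931259  c=𝟙ᵀy=62.404120  D=ac−b²=22.790973
λ₁=(c·0.146−b)/D = (62.404120·0.146−5.931259)/22.790973 = 0.139518
λ₂=(a−b·0.146)/D = (0.928958−5.931259·0.146)/22.790973 = 0.002764
w* = 0.139518·x + 0.002764·y:
  w_0 = 0.139518·-0.7434 + 0.002764·4.5981 = -0.0910  (Chevron)
  w_1 = 0.139518·0.8057 + 0.002764·16.9687 = 0.1593  (Starbucks)
  w_2 = 0.139518·2.5370 + 0.002764·10.4899 = 0.3830  (Ford)
  w_3 = 0.139518·0.0682 + 0.002764·2.2836 = 0.0158  (Unilever)
  w_4 = 0.139518·0.4903 + 0.002764·13.1685 = 0.1048  (Xerox)
  w_5 = 0.139518·2.7734 + 0.002764·14.8953 = 0.4281  (Disney)
Σw_i=1.0000  μᵀw=0.1460
σ²=wᵀΣw=λ₁·μ_p+λ₂ = 0.139518·0.146 + 0.002764 = 0.023134 ≈ 0.0231


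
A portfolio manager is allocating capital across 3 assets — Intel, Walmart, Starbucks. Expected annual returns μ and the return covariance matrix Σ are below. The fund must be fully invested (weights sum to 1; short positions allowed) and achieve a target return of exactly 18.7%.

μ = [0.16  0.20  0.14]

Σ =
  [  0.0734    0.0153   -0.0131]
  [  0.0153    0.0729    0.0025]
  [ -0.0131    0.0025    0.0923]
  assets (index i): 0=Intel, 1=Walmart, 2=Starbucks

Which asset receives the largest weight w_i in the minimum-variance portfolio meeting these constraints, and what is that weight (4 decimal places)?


Walmart (0.7204)

p=Σ⁻¹μ = [2.0197  2.2598  1.7422]
q=Σ⁻¹𝟙 = [13.6824  10.4173  12.4940]
a=μᵀp=1.019038  b=𝟙ᵀp=6.021808  c=𝟙ᵀq=36.593712  D=ac−b²=1.028220
λ₁=(c·0.187−b)/D = (36.593712·0.187−6.021808)/1.028220 = 0.798677
λ₂=(a−b·0.187)/D = (1.019038−6.021808·0.187)/1.028220 = -0.104102
w* = 0.798677·p + -0.104102·q:
  w_0 = 0.798677·2.0197 + -0.104102·13.6824 = 0.1887  (Intel)
  w_1 = 0.798677·2.2598 + -0.104102·10.4173 = 0.7204  (Walmart)
  w_2 = 0.798677·1.7422 + -0.104102·12.4940 = 0.0908  (Starbucks)
Σw_i=1.0000  μᵀw=0.1870
σ²=wᵀΣw=λ₁·μ_p+λ₂ = 0.798677·0.187 + -0.104102 = 0.045251 ≈ 0.0453


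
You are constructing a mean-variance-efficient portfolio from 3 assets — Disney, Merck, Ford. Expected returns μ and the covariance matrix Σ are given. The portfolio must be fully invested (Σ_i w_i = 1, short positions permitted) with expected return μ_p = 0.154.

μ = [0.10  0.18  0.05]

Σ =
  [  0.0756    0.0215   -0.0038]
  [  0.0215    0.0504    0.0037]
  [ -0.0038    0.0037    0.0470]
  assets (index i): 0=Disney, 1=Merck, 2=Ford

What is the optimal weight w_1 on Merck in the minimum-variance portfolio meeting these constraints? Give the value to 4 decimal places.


u=Σ⁻¹μ = [0.4171  3.3322  0.8352]
v=Σ⁻¹𝟙 = [10.3338  13.8900  21.0186]
a=μᵀu=0.683264  b=𝟙ᵀu=4.584506  c=𝟙ᵀv=45.242409  D=ac−b²=9.894817
λ₁=(c·0.154−b)/D = (45.242409·0.154−4.584506)/9.894817 = 0.240815
λ₂=(a−b·0.154)/D = (0.683264−4.584506·0.154)/9.894817 = -0.002299
w* = 0.240815·u + -0.002299·v:
  w_0 = 0.240815·0.4171 + -0.002299·10.3338 = 0.0767  (Disney)
  w_1 = 0.240815·3.3322 + -0.002299·13.8900 = 0.7705  (Merck)
  w_2 = 0.240815·0.8352 + -0.002299·21.0186 = 0.1528  (Ford)
Σw_i=1.0000  μᵀw=0.1540
σ²=wᵀΣw=λ₁·μ_p+λ₂ = 0.240815·0.154 + -0.002299 = 0.034786 ≈ 0.0348

0.7705


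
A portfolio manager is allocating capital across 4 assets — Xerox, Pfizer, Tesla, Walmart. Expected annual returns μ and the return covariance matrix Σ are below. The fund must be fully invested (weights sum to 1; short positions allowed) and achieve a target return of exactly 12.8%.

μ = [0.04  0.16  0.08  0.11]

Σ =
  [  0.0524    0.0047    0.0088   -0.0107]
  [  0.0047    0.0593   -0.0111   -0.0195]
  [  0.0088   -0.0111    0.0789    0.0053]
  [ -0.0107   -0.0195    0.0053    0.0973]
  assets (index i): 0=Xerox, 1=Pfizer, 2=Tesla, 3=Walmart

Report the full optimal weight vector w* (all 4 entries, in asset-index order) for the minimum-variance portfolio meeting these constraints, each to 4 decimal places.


u=Σ⁻¹μ = [0.6015  3.4973  1.3162  1.8259]
v=Σ⁻¹𝟙 = [18.1663  23.1556  12.8163  16.2177]
a=μᵀu=0.889762  b=𝟙ᵀu=7.240804  c=𝟙ᵀv=70.355979  D=ac−b²=10.170839
λ₁=(c·0.128−b)/D = (70.355979·0.128−7.240804)/10.170839 = 0.173512
λ₂=(a−b·0.128)/D = (0.889762−7.240804·0.128)/10.170839 = -0.003644
w* = 0.173512·u + -0.003644·v:
  w_0 = 0.173512·0.6015 + -0.003644·18.1663 = 0.0382  (Xerox)
  w_1 = 0.173512·3.4973 + -0.003644·23.1556 = 0.5224  (Pfizer)
  w_2 = 0.173512·1.3162 + -0.003644·12.8163 = 0.1817  (Tesla)
  w_3 = 0.173512·1.8259 + -0.003644·16.2177 = 0.2577  (Walmart)
Σw_i=1.0000  μᵀw=0.1280
σ²=wᵀΣw=λ₁·μ_p+λ₂ = 0.173512·0.128 + -0.003644 = 0.018566 ≈ 0.0186

0.0382  0.5224  0.1817  0.2577


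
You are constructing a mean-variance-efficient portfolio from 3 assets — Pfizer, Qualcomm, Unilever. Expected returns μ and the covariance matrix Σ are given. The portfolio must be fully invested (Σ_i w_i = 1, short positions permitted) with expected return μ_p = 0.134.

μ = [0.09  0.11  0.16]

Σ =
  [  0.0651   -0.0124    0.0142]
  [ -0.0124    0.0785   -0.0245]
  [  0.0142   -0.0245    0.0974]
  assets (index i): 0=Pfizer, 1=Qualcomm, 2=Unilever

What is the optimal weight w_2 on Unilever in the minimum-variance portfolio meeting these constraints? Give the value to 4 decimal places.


0.5147

x=Σ⁻¹μ = [1.3722  2.2445  2.0072]
y=Σ⁻¹𝟙 = [16.2536  19.2851  12.7483]
a=μᵀx=0.691548  b=𝟙ᵀx=5.623907  c=𝟙ᵀy=48.286947  D=ac−b²=1.764420
λ₁=(c·0.134−b)/D = (48.286947·0.134−5.623907)/1.764420 = 0.479786
λ₂=(a−b·0.134)/D = (0.691548−5.623907·0.134)/1.764420 = -0.035170
w* = 0.479786·x + -0.035170·y:
  w_0 = 0.479786·1.3722 + -0.035170·16.2536 = 0.0867  (Pfizer)
  w_1 = 0.479786·2.2445 + -0.035170·19.2851 = 0.3986  (Qualcomm)
  w_2 = 0.479786·2.0072 + -0.035170·12.7483 = 0.5147  (Unilever)
Σw_i=1.0000  μᵀw=0.1340
σ²=wᵀΣw=λ₁·μ_p+λ₂ = 0.479786·0.134 + -0.035170 = 0.029121 ≈ 0.0291


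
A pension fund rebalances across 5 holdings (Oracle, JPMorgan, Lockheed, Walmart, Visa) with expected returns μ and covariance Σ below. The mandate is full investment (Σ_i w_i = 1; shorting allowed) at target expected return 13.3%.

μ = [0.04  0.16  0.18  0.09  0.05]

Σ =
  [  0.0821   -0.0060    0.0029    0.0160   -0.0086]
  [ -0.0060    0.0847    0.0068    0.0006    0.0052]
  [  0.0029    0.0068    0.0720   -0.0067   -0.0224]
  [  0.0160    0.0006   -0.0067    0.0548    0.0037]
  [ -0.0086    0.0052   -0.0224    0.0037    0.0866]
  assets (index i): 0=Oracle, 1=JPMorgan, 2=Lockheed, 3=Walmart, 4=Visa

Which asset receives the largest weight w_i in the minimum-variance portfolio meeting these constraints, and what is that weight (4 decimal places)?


u=Σ⁻¹μ = [0.2708  1.5926  2.8731  1.8178  1.1741]
v=Σ⁻¹𝟙 = [10.7720  9.9234  19.0884  16.2300  16.2652]
a=μᵀu=1.005120  b=𝟙ᵀu=7.728499  c=𝟙ᵀv=72.279055  D=ac−b²=12.919404
λ₁=(c·0.133−b)/D = (72.279055·0.133−7.728499)/12.919404 = 0.145875
λ₂=(a−b·0.133)/D = (1.005120−7.728499·0.133)/12.919404 = -0.001763
w* = 0.145875·u + -0.001763·v:
  w_0 = 0.145875·0.2708 + -0.001763·10.7720 = 0.0205  (Oracle)
  w_1 = 0.145875·1.5926 + -0.001763·9.9234 = 0.2148  (JPMorgan)
  w_2 = 0.145875·2.8731 + -0.001763·19.0884 = 0.3855  (Lockheed)
  w_3 = 0.145875·1.8178 + -0.001763·16.2300 = 0.2366  (Walmart)
  w_4 = 0.145875·1.1741 + -0.001763·16.2652 = 0.1426  (Visa)
Σw_i=1.0000  μᵀw=0.1330
σ²=wᵀΣw=λ₁·μ_p+λ₂ = 0.145875·0.133 + -0.001763 = 0.017639 ≈ 0.0176

Lockheed (0.3855)


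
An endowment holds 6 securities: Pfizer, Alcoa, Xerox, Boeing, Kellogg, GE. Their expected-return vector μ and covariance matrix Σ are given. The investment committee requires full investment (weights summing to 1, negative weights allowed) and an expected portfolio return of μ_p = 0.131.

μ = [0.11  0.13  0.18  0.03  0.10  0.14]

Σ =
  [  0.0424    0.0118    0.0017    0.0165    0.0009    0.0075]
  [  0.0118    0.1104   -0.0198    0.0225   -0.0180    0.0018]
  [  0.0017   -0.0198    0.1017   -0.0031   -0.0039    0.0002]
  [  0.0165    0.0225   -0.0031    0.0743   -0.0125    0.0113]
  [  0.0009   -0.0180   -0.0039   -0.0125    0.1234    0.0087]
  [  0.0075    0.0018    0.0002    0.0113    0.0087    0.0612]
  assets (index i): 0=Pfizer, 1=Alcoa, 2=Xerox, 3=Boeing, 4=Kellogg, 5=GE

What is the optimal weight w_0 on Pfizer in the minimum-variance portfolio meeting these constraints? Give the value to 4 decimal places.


0.2390

x=Σ⁻¹μ = [1.9261  1.5688  2.0564  -0.5633  0.8938  1.9756]
y=Σ⁻¹𝟙 = [15.3032  9.4202  11.9934  7.6149  9.7156  11.3611]
a=μᵀx=1.135027  b=𝟙ᵀx=7.857345  c=𝟙ᵀy=65.408379  D=ac−b²=12.502424
λ₁=(c·0.131−b)/D = (65.408379·0.131−7.857345)/12.502424 = 0.056881
λ₂=(a−b·0.131)/D = (1.135027−7.857345·0.131)/12.502424 = 0.008456
w* = 0.056881·x + 0.008456·y:
  w_0 = 0.056881·1.9261 + 0.008456·15.3032 = 0.2390  (Pfizer)
  w_1 = 0.056881·1.5688 + 0.008456·9.4202 = 0.1689  (Alcoa)
  w_2 = 0.056881·2.0564 + 0.008456·11.9934 = 0.2184  (Xerox)
  w_3 = 0.056881·-0.5633 + 0.008456·7.6149 = 0.0323  (Boeing)
  w_4 = 0.056881·0.8938 + 0.008456·9.7156 = 0.1330  (Kellogg)
  w_5 = 0.056881·1.9756 + 0.008456·11.3611 = 0.2084  (GE)
Σw_i=1.0000  μᵀw=0.1310
σ²=wᵀΣw=λ₁·μ_p+λ₂ = 0.056881·0.131 + 0.008456 = 0.015907 ≈ 0.0159


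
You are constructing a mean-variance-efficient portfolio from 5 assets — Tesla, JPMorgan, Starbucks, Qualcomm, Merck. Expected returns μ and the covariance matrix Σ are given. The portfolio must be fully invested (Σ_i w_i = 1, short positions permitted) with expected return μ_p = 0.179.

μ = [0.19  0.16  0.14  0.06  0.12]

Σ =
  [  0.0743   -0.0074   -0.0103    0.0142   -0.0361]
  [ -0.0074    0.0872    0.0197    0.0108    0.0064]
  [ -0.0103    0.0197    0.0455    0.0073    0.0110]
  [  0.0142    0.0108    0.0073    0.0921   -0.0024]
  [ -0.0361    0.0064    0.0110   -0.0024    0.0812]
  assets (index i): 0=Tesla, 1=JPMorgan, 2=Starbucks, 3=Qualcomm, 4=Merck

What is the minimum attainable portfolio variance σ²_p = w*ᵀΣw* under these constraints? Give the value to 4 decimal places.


p=Σ⁻¹μ = [4.6365  1.4099  2.8433  -0.3751  3.0317]
q=Σ⁻¹𝟙 = [25.9790  7.2534  18.8582  5.0513  20.8880]
a=μᵀp=1.845885  b=𝟙ᵀp=11.546356  c=𝟙ᵀq=78.030000  D=ac−b²=10.716042
λ₁=(c·0.179−b)/D = (78.030000·0.179−11.546356)/10.716042 = 0.225924
λ₂=(a−b·0.179)/D = (1.845885−11.546356·0.179)/10.716042 = -0.020615
w* = 0.225924·p + -0.020615·q:
  w_0 = 0.225924·4.6365 + -0.020615·25.9790 = 0.5119  (Tesla)
  w_1 = 0.225924·1.4099 + -0.020615·7.2534 = 0.1690  (JPMorgan)
  w_2 = 0.225924·2.8433 + -0.020615·18.8582 = 0.2536  (Starbucks)
  w_3 = 0.225924·-0.3751 + -0.020615·5.0513 = -0.1889  (Qualcomm)
  w_4 = 0.225924·3.0317 + -0.020615·20.8880 = 0.2543  (Merck)
Σw_i=1.0000  μᵀw=0.1790
σ²=wᵀΣw=λ₁·μ_p+λ₂ = 0.225924·0.179 + -0.020615 = 0.019825 ≈ 0.0198

0.0198


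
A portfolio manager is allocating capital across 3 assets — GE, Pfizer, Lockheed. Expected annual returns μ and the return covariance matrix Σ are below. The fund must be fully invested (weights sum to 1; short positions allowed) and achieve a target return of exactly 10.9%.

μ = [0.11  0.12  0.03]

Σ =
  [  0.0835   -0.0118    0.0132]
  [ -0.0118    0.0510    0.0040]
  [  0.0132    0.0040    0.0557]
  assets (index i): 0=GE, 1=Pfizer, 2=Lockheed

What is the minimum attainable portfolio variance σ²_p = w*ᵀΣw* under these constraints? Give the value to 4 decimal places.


0.0235

u=Σ⁻¹μ = [1.7172  2.7555  -0.0662]
v=Σ⁻¹𝟙 = [12.9114  21.5484  13.3461]
a=μᵀu=0.517563  b=𝟙ᵀu=4.406451  c=𝟙ᵀv=47.805921  D=ac−b²=5.325762
λ₁=(c·0.109−b)/D = (47.805921·0.109−4.406451)/5.325762 = 0.151038
λ₂=(a−b·0.109)/D = (0.517563−4.406451·0.109)/5.325762 = 0.006996
w* = 0.151038·u + 0.006996·v:
  w_0 = 0.151038·1.7172 + 0.006996·12.9114 = 0.3497  (GE)
  w_1 = 0.151038·2.7555 + 0.006996·21.5484 = 0.5669  (Pfizer)
  w_2 = 0.151038·-0.0662 + 0.006996·13.3461 = 0.0834  (Lockheed)
Σw_i=1.0000  μᵀw=0.1090
σ²=wᵀΣw=λ₁·μ_p+λ₂ = 0.151038·0.109 + 0.006996 = 0.023459 ≈ 0.0235


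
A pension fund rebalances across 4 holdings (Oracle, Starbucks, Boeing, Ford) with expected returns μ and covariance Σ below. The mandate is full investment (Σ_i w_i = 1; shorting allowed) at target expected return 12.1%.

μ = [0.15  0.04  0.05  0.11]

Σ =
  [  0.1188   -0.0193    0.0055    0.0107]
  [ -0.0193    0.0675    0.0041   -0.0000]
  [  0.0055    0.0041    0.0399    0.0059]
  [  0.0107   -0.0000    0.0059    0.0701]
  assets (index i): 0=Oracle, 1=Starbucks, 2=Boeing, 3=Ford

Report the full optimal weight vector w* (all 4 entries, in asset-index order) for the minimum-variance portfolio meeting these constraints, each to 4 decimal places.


0.4570  0.1246  -0.0241  0.4424

u=Σ⁻¹μ = [1.2545  0.9031  0.7936  1.3109]
v=Σ⁻¹𝟙 = [9.0908  16.1690  20.4990  11.1524]
a=μᵀu=0.408181  b=𝟙ᵀu=4.262093  c=𝟙ᵀv=56.911160  D=ac−b²=5.064636
λ₁=(c·0.121−b)/D = (56.911160·0.121−4.262093)/5.064636 = 0.518133
λ₂=(a−b·0.121)/D = (0.408181−4.262093·0.121)/5.064636 = -0.021232
w* = 0.518133·u + -0.021232·v:
  w_0 = 0.518133·1.2545 + -0.021232·9.0908 = 0.4570  (Oracle)
  w_1 = 0.518133·0.9031 + -0.021232·16.1690 = 0.1246  (Starbucks)
  w_2 = 0.518133·0.7936 + -0.021232·20.4990 = -0.0241  (Boeing)
  w_3 = 0.518133·1.3109 + -0.021232·11.1524 = 0.4424  (Ford)
Σw_i=1.0000  μᵀw=0.1210
σ²=wᵀΣw=λ₁·μ_p+λ₂ = 0.518133·0.121 + -0.021232 = 0.041462 ≈ 0.0415


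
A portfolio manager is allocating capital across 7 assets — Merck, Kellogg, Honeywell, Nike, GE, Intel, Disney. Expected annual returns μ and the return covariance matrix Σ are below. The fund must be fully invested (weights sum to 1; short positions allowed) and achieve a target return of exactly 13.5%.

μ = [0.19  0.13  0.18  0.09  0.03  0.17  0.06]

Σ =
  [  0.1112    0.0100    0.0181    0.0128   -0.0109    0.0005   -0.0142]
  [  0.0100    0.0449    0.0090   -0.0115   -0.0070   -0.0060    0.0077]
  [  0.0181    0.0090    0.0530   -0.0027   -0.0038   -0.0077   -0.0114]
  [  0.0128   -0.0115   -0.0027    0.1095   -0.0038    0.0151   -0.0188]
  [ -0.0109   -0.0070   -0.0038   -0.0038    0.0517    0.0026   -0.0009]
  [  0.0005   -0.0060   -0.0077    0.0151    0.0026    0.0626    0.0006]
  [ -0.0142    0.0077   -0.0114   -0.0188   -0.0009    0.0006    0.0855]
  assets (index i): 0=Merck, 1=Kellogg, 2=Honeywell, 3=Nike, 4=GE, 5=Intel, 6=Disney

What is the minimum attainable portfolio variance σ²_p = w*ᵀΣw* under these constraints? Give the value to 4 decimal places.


0.0096

x=Σ⁻¹μ = [1.0949  2.5890  3.4543  0.8941  1.3482  3.0958  1.3001]
y=Σ⁻¹𝟙 = [6.5542  23.2516  21.1151  12.7874  25.8246  16.4329  16.4740]
a=μᵀx=1.891580  b=𝟙ᵀx=13.776367  c=𝟙ᵀy=122.439862  D=ac−b²=41.816441
λ₁=(c·0.135−b)/D = (122.439862·0.135−13.776367)/41.816441 = 0.065836
λ₂=(a−b·0.135)/D = (1.891580−13.776367·0.135)/41.816441 = 0.000760
w* = 0.065836·x + 0.000760·y:
  w_0 = 0.065836·1.0949 + 0.000760·6.5542 = 0.0771  (Merck)
  w_1 = 0.065836·2.5890 + 0.000760·23.2516 = 0.1881  (Kellogg)
  w_2 = 0.065836·3.4543 + 0.000760·21.1151 = 0.2435  (Honeywell)
  w_3 = 0.065836·0.8941 + 0.000760·12.7874 = 0.0686  (Nike)
  w_4 = 0.065836·1.3482 + 0.000760·25.8246 = 0.1084  (GE)
  w_5 = 0.065836·3.0958 + 0.000760·16.4329 = 0.2163  (Intel)
  w_6 = 0.065836·1.3001 + 0.000760·16.4740 = 0.0981  (Disney)
Σw_i=1.0000  μᵀw=0.1350
σ²=wᵀΣw=λ₁·μ_p+λ₂ = 0.065836·0.135 + 0.000760 = 0.009648 ≈ 0.0096


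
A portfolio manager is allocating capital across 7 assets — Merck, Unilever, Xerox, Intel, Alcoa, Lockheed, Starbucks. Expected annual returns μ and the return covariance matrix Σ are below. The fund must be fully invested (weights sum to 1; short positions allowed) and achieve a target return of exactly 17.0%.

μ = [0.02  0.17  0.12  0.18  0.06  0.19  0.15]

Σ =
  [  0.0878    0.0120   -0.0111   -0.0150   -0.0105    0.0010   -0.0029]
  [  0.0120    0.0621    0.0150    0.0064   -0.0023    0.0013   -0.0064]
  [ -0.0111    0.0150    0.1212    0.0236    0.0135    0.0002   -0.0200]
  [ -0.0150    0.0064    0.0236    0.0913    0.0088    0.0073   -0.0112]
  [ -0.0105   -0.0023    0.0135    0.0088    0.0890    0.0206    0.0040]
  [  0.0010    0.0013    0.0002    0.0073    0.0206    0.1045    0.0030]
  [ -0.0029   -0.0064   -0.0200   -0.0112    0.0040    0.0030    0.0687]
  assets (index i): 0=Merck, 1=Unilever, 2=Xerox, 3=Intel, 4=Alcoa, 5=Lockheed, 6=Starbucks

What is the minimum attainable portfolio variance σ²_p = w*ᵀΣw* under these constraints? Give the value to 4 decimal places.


0.0182

x=Σ⁻¹μ = [0.3820  2.5375  0.8263  1.8768  -0.0207  1.5707  2.9151]
y=Σ⁻¹𝟙 = [14.2723  12.4364  8.0901  11.4385  8.5574  6.2091  19.7676]
a=μᵀx=1.610442  b=𝟙ᵀx=10.087690  c=𝟙ᵀy=80.771430  D=ac−b²=28.316223
λ₁=(c·0.170−b)/D = (80.771430·0.170−10.087690)/28.316223 = 0.128670
λ₂=(a−b·0.170)/D = (1.610442−10.087690·0.170)/28.316223 = -0.003689
w* = 0.128670·x + -0.003689·y:
  w_0 = 0.128670·0.3820 + -0.003689·14.2723 = -0.0035  (Merck)
  w_1 = 0.128670·2.5375 + -0.003689·12.4364 = 0.2806  (Unilever)
  w_2 = 0.128670·0.8263 + -0.003689·8.0901 = 0.0765  (Xerox)
  w_3 = 0.128670·1.8768 + -0.003689·11.4385 = 0.1993  (Intel)
  w_4 = 0.128670·-0.0207 + -0.003689·8.5574 = -0.0342  (Alcoa)
  w_5 = 0.128670·1.5707 + -0.003689·6.2091 = 0.1792  (Lockheed)
  w_6 = 0.128670·2.9151 + -0.003689·19.7676 = 0.3022  (Starbucks)
Σw_i=1.0000  μᵀw=0.1700
σ²=wᵀΣw=λ₁·μ_p+λ₂ = 0.128670·0.170 + -0.003689 = 0.018185 ≈ 0.0182


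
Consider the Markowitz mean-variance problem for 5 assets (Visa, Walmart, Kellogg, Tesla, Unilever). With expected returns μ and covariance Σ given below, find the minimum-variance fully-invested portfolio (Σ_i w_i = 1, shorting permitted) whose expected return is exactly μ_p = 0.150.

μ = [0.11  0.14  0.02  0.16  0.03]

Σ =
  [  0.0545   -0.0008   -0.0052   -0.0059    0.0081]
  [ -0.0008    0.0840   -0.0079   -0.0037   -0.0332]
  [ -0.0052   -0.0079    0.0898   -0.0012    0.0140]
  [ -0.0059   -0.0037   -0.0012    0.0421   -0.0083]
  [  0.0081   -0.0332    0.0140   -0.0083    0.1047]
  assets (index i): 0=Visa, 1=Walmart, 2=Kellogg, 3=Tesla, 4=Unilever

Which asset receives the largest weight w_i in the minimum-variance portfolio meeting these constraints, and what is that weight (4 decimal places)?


Tesla (0.5707)

g=Σ⁻¹μ = [2.4213  2.3938  0.4538  4.5921  1.1616]
h=Σ⁻¹𝟙 = [20.9814  20.7453  12.2007  31.9012  15.4037]
a=μᵀg=1.380137  b=𝟙ᵀg=11.022612  c=𝟙ᵀh=101.232271  D=ac−b²=18.216391
λ₁=(c·0.150−b)/D = (101.232271·0.150−11.022612)/18.216391 = 0.228488
λ₂=(a−b·0.150)/D = (1.380137−11.022612·0.150)/18.216391 = -0.015001
w* = 0.228488·g + -0.015001·h:
  w_0 = 0.228488·2.4213 + -0.015001·20.9814 = 0.2385  (Visa)
  w_1 = 0.228488·2.3938 + -0.015001·20.7453 = 0.2358  (Walmart)
  w_2 = 0.228488·0.4538 + -0.015001·12.2007 = -0.0793  (Kellogg)
  w_3 = 0.228488·4.5921 + -0.015001·31.9012 = 0.5707  (Tesla)
  w_4 = 0.228488·1.1616 + -0.015001·15.4037 = 0.0344  (Unilever)
Σw_i=1.0000  μᵀw=0.1500
σ²=wᵀΣw=λ₁·μ_p+λ₂ = 0.228488·0.150 + -0.015001 = 0.019273 ≈ 0.0193


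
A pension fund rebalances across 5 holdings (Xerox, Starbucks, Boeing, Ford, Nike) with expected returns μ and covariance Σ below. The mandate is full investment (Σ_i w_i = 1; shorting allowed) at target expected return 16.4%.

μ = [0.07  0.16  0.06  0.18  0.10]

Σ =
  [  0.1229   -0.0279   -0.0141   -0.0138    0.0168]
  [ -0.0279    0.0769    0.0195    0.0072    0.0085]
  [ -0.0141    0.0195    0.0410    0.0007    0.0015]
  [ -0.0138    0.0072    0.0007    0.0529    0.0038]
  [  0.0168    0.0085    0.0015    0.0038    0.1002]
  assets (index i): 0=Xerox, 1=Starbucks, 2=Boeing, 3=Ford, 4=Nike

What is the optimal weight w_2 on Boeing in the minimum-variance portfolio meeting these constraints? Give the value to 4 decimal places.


x=Σ⁻¹μ = [1.4607  1.9992  0.9397  3.4677  0.4379]
y=Σ⁻¹𝟙 = [14.6725  9.6107  24.3085  20.7024  5.5557]
a=μᵀx=1.146491  b=𝟙ᵀx=8.305294  c=𝟙ᵀy=74.849730  D=ac−b²=16.836592
λ₁=(c·0.164−b)/D = (74.849730·0.164−8.305294)/16.836592 = 0.235800
λ₂=(a−b·0.164)/D = (1.146491−8.305294·0.164)/16.836592 = -0.012804
w* = 0.235800·x + -0.012804·y:
  w_0 = 0.235800·1.4607 + -0.012804·14.6725 = 0.1566  (Xerox)
  w_1 = 0.235800·1.9992 + -0.012804·9.6107 = 0.3484  (Starbucks)
  w_2 = 0.235800·0.9397 + -0.012804·24.3085 = -0.0897  (Boeing)
  w_3 = 0.235800·3.4677 + -0.012804·20.7024 = 0.5526  (Ford)
  w_4 = 0.235800·0.4379 + -0.012804·5.5557 = 0.0321  (Nike)
Σw_i=1.0000  μᵀw=0.1640
σ²=wᵀΣw=λ₁·μ_p+λ₂ = 0.235800·0.164 + -0.012804 = 0.025867 ≈ 0.0259

-0.0897


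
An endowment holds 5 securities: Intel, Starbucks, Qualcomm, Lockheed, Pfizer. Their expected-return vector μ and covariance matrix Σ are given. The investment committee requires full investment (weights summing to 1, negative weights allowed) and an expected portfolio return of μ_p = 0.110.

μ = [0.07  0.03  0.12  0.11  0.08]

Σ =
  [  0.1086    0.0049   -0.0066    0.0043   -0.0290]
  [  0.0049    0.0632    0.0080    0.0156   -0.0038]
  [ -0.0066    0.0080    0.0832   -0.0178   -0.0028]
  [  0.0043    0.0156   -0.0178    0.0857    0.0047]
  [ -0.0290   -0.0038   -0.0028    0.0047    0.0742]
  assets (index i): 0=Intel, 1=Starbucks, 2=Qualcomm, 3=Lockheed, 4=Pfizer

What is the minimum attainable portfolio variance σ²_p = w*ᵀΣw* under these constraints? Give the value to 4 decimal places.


x=Σ⁻¹μ = [1.0999  -0.1558  1.9315  1.5771  1.4731]
y=Σ⁻¹𝟙 = [14.4055  11.2693  15.0802  10.9539  19.5596]
a=μᵀx=0.595429  b=𝟙ᵀx=5.925784  c=𝟙ᵀy=71.268462  D=ac−b²=7.320376
λ₁=(c·0.110−b)/D = (71.268462·0.110−5.925784)/7.320376 = 0.261427
λ₂=(a−b·0.110)/D = (0.595429−5.925784·0.110)/7.320376 = -0.007706
w* = 0.261427·x + -0.007706·y:
  w_0 = 0.261427·1.0999 + -0.007706·14.4055 = 0.1765  (Intel)
  w_1 = 0.261427·-0.1558 + -0.007706·11.2693 = -0.1276  (Starbucks)
  w_2 = 0.261427·1.9315 + -0.007706·15.0802 = 0.3888  (Qualcomm)
  w_3 = 0.261427·1.5771 + -0.007706·10.9539 = 0.3279  (Lockheed)
  w_4 = 0.261427·1.4731 + -0.007706·19.5596 = 0.2344  (Pfizer)
Σw_i=1.0000  μᵀw=0.1100
σ²=wᵀΣw=λ₁·μ_p+λ₂ = 0.261427·0.110 + -0.007706 = 0.021051 ≈ 0.0211

0.0211


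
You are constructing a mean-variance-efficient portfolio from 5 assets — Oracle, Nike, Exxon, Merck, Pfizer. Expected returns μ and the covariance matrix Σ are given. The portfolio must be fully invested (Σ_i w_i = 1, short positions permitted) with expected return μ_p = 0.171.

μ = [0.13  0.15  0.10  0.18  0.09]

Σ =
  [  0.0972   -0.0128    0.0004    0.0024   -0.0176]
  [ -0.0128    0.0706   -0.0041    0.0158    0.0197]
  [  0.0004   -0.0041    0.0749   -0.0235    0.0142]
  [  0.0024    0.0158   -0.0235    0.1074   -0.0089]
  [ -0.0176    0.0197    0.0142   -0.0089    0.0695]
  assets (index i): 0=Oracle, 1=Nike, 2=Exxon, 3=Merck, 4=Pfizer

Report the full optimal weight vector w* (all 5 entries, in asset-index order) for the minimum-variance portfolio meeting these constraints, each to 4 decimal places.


0.1814  0.4943  0.1322  0.4751  -0.2831

u=Σ⁻¹μ = [1.7206  1.8244  1.8020  1.8531  1.0827]
v=Σ⁻¹𝟙 = [13.7924  11.2568  15.0901  11.7350  13.1101]
a=μᵀu=1.108536  b=𝟙ᵀu=8.282746  c=𝟙ᵀv=64.984351  D=ac−b²=3.433605
λ₁=(c·0.171−b)/D = (64.984351·0.171−8.282746)/3.433605 = 0.824084
λ₂=(a−b·0.171)/D = (1.108536−8.282746·0.171)/3.433605 = -0.089647
w* = 0.824084·u + -0.089647·v:
  w_0 = 0.824084·1.7206 + -0.089647·13.7924 = 0.1814  (Oracle)
  w_1 = 0.824084·1.8244 + -0.089647·11.2568 = 0.4943  (Nike)
  w_2 = 0.824084·1.8020 + -0.089647·15.0901 = 0.1322  (Exxon)
  w_3 = 0.824084·1.8531 + -0.089647·11.7350 = 0.4751  (Merck)
  w_4 = 0.824084·1.0827 + -0.089647·13.1101 = -0.2831  (Pfizer)
Σw_i=1.0000  μᵀw=0.1710
σ²=wᵀΣw=λ₁·μ_p+λ₂ = 0.824084·0.171 + -0.089647 = 0.051271 ≈ 0.0513


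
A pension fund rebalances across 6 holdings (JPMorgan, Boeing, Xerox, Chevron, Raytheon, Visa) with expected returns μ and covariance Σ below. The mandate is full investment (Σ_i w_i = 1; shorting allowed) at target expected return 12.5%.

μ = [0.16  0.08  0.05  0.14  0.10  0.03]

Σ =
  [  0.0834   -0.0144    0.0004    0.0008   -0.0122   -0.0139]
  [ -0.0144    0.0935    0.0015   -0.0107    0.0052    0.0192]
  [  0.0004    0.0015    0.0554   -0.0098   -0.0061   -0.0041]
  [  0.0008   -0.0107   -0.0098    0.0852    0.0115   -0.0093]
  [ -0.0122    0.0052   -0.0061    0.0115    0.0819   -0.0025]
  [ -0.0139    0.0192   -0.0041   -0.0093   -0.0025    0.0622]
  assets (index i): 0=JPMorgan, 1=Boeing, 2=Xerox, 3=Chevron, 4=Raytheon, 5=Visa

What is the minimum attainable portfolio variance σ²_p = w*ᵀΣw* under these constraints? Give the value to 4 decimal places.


0.0179

g=Σ⁻¹μ = [2.4780  1.1197  1.4195  1.8571  1.3981  1.1179]
h=Σ⁻¹𝟙 = [19.2028  9.7874  23.6954  15.9228  14.6460  21.8786]
a=μᵀg=0.990380  b=𝟙ᵀg=9.390358  c=𝟙ᵀh=105.132967  D=ac−b²=15.942723
λ₁=(c·0.125−b)/D = (105.132967·0.125−9.390358)/15.942723 = 0.235296
λ₂=(a−b·0.125)/D = (0.990380−9.390358·0.125)/15.942723 = -0.011505
w* = 0.235296·g + -0.011505·h:
  w_0 = 0.235296·2.4780 + -0.011505·19.2028 = 0.3621  (JPMorgan)
  w_1 = 0.235296·1.1197 + -0.011505·9.7874 = 0.1509  (Boeing)
  w_2 = 0.235296·1.4195 + -0.011505·23.6954 = 0.0614  (Xerox)
  w_3 = 0.235296·1.8571 + -0.011505·15.9228 = 0.2538  (Chevron)
  w_4 = 0.235296·1.3981 + -0.011505·14.6460 = 0.1605  (Raytheon)
  w_5 = 0.235296·1.1179 + -0.011505·21.8786 = 0.0113  (Visa)
Σw_i=1.0000  μᵀw=0.1250
σ²=wᵀΣw=λ₁·μ_p+λ₂ = 0.235296·0.125 + -0.011505 = 0.017907 ≈ 0.0179


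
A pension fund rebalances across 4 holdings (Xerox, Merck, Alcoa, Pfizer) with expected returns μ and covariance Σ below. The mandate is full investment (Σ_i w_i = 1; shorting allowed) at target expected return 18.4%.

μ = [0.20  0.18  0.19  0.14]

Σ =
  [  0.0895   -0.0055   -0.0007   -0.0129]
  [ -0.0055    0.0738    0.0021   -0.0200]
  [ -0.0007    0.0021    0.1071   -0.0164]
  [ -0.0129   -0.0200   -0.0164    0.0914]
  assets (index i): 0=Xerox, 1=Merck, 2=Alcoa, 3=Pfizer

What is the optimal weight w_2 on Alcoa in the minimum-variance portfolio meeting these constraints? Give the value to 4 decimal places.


g=Σ⁻¹μ = [2.9076  3.4298  2.1985  3.0871]
h=Σ⁻¹𝟙 = [15.2942  19.6481  12.0470  19.5605]
a=μᵀg=2.048774  b=𝟙ᵀg=11.622890  c=𝟙ᵀh=66.549754  D=ac−b²=1.253803
λ₁=(c·0.184−b)/D = (66.549754·0.184−11.622890)/1.253803 = 0.496302
λ₂=(a−b·0.184)/D = (2.048774−11.622890·0.184)/1.253803 = -0.071653
w* = 0.496302·g + -0.071653·h:
  w_0 = 0.496302·2.9076 + -0.071653·15.2942 = 0.3472  (Xerox)
  w_1 = 0.496302·3.4298 + -0.071653·19.6481 = 0.2944  (Merck)
  w_2 = 0.496302·2.1985 + -0.071653·12.0470 = 0.2279  (Alcoa)
  w_3 = 0.496302·3.0871 + -0.071653·19.5605 = 0.1306  (Pfizer)
Σw_i=1.0000  μᵀw=0.1840
σ²=wᵀΣw=λ₁·μ_p+λ₂ = 0.496302·0.184 + -0.071653 = 0.019667 ≈ 0.0197

0.2279


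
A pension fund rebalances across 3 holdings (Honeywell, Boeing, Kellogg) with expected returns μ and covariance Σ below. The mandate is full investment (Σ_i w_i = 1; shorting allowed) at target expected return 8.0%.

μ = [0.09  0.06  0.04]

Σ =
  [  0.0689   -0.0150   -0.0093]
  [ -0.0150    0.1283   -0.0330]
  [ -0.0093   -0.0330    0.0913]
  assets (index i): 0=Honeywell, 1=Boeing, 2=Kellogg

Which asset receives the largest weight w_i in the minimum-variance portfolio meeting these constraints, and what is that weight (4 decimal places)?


u=Σ⁻¹μ = [1.6266  0.8965  0.9278]
v=Σ⁻¹𝟙 = [20.2392  14.8924  18.3973]
a=μᵀu=0.237301  b=𝟙ᵀu=3.450968  c=𝟙ᵀv=53.528964  D=ac−b²=0.793285
λ₁=(c·0.080−b)/D = (53.528964·0.080−3.450968)/0.793285 = 1.047983
λ₂=(a−b·0.080)/D = (0.237301−3.450968·0.080)/0.793285 = -0.048881
w* = 1.047983·u + -0.048881·v:
  w_0 = 1.047983·1.6266 + -0.048881·20.2392 = 0.7154  (Honeywell)
  w_1 = 1.047983·0.8965 + -0.048881·14.8924 = 0.2115  (Boeing)
  w_2 = 1.047983·0.9278 + -0.048881·18.3973 = 0.0731  (Kellogg)
Σw_i=1.0000  μᵀw=0.0800
σ²=wᵀΣw=λ₁·μ_p+λ₂ = 1.047983·0.080 + -0.048881 = 0.034958 ≈ 0.0350

Honeywell (0.7154)


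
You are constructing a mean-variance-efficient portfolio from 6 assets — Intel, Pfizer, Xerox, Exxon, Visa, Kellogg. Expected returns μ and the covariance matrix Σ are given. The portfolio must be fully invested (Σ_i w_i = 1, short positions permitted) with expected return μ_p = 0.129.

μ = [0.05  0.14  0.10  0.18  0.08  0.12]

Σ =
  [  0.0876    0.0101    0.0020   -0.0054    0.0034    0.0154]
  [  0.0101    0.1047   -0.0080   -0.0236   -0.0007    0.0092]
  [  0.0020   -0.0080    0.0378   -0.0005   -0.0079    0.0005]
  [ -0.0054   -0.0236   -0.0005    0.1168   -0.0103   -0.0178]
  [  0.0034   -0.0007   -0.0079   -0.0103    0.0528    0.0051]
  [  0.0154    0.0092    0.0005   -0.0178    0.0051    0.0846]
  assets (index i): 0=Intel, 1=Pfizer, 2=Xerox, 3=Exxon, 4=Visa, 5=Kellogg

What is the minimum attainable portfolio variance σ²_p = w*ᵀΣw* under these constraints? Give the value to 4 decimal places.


x=Σ⁻¹μ = [0.0409  2.0328  3.5866  2.4141  2.3991  1.5320]
y=Σ⁻¹𝟙 = [7.0916  14.3249  34.5983  15.8230  25.9185  10.5339]
a=μᵀx=1.455617  b=𝟙ᵀx=12.005578  c=𝟙ᵀy=108.290144  D=ac−b²=13.495079
λ₁=(c·0.129−b)/D = (108.290144·0.129−12.005578)/13.495079 = 0.145523
λ₂=(a−b·0.129)/D = (1.455617−12.005578·0.129)/13.495079 = -0.006899
w* = 0.145523·x + -0.006899·y:
  w_0 = 0.145523·0.0409 + -0.006899·7.0916 = -0.0430  (Intel)
  w_1 = 0.145523·2.0328 + -0.006899·14.3249 = 0.1970  (Pfizer)
  w_2 = 0.145523·3.5866 + -0.006899·34.5983 = 0.2832  (Xerox)
  w_3 = 0.145523·2.4141 + -0.006899·15.8230 = 0.2421  (Exxon)
  w_4 = 0.145523·2.3991 + -0.006899·25.9185 = 0.1703  (Visa)
  w_5 = 0.145523·1.5320 + -0.006899·10.5339 = 0.1503  (Kellogg)
Σw_i=1.0000  μᵀw=0.1290
σ²=wᵀΣw=λ₁·μ_p+λ₂ = 0.145523·0.129 + -0.006899 = 0.011874 ≈ 0.0119

0.0119


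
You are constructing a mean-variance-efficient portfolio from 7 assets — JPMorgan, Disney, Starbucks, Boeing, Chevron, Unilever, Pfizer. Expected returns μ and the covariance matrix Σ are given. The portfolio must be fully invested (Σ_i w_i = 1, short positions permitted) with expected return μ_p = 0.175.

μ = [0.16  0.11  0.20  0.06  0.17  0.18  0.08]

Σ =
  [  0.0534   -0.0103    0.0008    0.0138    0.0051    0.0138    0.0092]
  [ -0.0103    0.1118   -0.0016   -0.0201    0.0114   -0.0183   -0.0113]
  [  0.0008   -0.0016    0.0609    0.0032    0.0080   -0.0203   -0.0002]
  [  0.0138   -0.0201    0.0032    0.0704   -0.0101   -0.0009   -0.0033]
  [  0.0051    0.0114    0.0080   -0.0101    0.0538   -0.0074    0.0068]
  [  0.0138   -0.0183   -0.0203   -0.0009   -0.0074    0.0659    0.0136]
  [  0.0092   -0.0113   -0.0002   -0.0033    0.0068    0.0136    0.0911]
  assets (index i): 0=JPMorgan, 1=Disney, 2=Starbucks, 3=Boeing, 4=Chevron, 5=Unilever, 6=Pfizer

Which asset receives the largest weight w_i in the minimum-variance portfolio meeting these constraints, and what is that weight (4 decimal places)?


u=Σ⁻¹μ = [1.4511  1.9105  4.4126  1.3855  2.8424  4.6296  0.1252]
v=Σ⁻¹𝟙 = [6.7996  16.7039  22.0567  19.8355  17.3807  25.7580  7.9865]
a=μᵀu=2.734537  b=𝟙ᵀu=16.756906  c=𝟙ᵀv=116.520819  D=ac−b²=37.836595
λ₁=(c·0.175−b)/D = (116.520819·0.175−16.756906)/37.836595 = 0.096051
λ₂=(a−b·0.175)/D = (2.734537−16.756906·0.175)/37.836595 = -0.005231
w* = 0.096051·u + -0.005231·v:
  w_0 = 0.096051·1.4511 + -0.005231·6.7996 = 0.1038  (JPMorgan)
  w_1 = 0.096051·1.9105 + -0.005231·16.7039 = 0.0961  (Disney)
  w_2 = 0.096051·4.4126 + -0.005231·22.0567 = 0.3085  (Starbucks)
  w_3 = 0.096051·1.3855 + -0.005231·19.8355 = 0.0293  (Boeing)
  w_4 = 0.096051·2.8424 + -0.005231·17.3807 = 0.1821  (Chevron)
  w_5 = 0.096051·4.6296 + -0.005231·25.7580 = 0.3099  (Unilever)
  w_6 = 0.096051·0.1252 + -0.005231·7.9865 = -0.0298  (Pfizer)
Σw_i=1.0000  μᵀw=0.1750
σ²=wᵀΣw=λ₁·μ_p+λ₂ = 0.096051·0.175 + -0.005231 = 0.011578 ≈ 0.0116

Unilever (0.3099)
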